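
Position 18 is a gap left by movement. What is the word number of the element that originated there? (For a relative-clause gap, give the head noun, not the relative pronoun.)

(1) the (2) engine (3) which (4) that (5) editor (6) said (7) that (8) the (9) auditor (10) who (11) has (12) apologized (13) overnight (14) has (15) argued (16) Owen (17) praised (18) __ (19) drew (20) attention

2

The gap at 18 is the object of "praised", inside a relative clause.
The relative pronoun is "which" (word 3); it is bound by the head noun immediately before it.
Its filler is the head noun "engine", at word 2.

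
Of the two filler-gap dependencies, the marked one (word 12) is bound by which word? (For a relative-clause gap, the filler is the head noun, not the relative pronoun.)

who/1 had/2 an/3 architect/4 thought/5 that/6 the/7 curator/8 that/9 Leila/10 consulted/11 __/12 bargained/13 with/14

8

The marked gap is inside the relative clause, the direct object of "consulted".
Its filler is the head noun "curator" (via "that"), at word 8.
(The other dependency links word 1 to a gap after word 14.)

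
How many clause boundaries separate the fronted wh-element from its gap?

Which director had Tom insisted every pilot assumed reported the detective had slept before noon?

"which director" is extracted from the subject of "reported".
Boundaries crossed, outermost first: [Ø], [Ø] — 2 in total.

2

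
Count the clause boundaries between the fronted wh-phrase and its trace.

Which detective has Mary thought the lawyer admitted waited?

2

"which detective" is extracted from the subject of "waited".
Boundaries crossed, outermost first: [Ø], [Ø] — 2 in total.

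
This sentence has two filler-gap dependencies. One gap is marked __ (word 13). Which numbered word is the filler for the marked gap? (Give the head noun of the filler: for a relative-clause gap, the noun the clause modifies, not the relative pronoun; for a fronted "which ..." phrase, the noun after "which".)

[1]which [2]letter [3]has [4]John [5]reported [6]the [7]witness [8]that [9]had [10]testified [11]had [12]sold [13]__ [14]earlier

2

The marked gap is the direct object of "sold".
Its filler is the fronted wh-phrase "which letter", at word 2.
(The other dependency links word 7 to a gap after word 8.)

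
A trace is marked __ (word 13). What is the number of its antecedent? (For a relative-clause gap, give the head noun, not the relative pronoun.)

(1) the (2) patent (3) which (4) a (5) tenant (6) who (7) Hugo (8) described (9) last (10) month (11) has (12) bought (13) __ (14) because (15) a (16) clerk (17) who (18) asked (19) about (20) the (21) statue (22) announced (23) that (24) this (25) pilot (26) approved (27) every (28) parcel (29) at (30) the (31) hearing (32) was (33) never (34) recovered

The gap at 13 is the object of "bought", inside a relative clause.
The relative pronoun is "which" (word 3); it is bound by the head noun immediately before it.
Its filler is the head noun "patent", at word 2.

2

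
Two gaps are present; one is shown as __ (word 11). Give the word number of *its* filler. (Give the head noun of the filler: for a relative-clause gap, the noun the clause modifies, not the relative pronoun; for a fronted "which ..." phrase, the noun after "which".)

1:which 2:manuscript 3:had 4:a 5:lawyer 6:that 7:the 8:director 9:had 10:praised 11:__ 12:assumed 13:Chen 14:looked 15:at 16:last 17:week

The marked gap is inside the relative clause, the direct object of "praised".
Its filler is the head noun "lawyer" (via "that"), at word 5.
(The other dependency links word 2 to a gap after word 15.)

5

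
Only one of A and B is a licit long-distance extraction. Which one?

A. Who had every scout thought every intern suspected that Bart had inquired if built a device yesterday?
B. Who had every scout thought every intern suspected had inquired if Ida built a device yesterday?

In A, the wh-phrase is extracted from inside a wh-island (introduced by "if"), which blocks movement.
In B, the extraction path crosses only that-complement boundaries, which are transparent.
So B is grammatical.

B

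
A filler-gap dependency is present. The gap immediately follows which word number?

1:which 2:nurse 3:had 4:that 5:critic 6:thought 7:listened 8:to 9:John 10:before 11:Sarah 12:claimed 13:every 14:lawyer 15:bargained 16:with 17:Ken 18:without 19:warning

The displaced element is "which nurse" (word 2).
It is linked across 1 clause boundary (Ø).
It functions as the subject of "listened", so the gap sits immediately after word 6 ("thought").
Base order: That critic had thought that which nurse listened to John before Sarah claimed every lawyer bargained with Ken without warning.

6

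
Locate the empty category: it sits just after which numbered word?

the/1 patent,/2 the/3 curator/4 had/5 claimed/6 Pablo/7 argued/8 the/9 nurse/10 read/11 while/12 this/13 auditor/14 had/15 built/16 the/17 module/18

The displaced element is "the patent" (word 2).
It is linked across 2 clause boundaries (Ø → Ø).
It functions as the direct object of "read", so the gap sits immediately after word 11 ("read").
Base order: The curator had claimed Pablo argued the nurse read the patent while this auditor had built the module.

11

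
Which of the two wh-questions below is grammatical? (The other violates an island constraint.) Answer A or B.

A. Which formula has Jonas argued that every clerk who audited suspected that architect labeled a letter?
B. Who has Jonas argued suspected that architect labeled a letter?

B

In A, the wh-phrase is extracted from inside a complex-NP island (relative clause) (introduced by "who"), which blocks movement.
In B, the extraction path crosses only that-complement boundaries, which are transparent.
So B is grammatical.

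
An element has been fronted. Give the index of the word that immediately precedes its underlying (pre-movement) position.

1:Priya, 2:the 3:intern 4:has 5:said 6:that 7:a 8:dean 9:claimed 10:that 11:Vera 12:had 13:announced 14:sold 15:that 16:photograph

13

The displaced element is "Priya" (word 1).
It is linked across 3 clause boundaries (that → that → Ø).
It functions as the subject of "sold", so the gap sits immediately after word 13 ("announced").
Base order: The intern has said that a dean claimed that Vera had announced Priya sold that photograph.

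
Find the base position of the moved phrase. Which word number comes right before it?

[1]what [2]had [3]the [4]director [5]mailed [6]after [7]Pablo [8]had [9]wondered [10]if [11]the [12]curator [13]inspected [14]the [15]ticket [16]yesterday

The displaced element is "what" (word 1).
It functions as the direct object of "mailed", so the gap sits immediately after word 5 ("mailed").
Base order: The director had mailed what after Pablo had wondered if the curator inspected the ticket yesterday.

5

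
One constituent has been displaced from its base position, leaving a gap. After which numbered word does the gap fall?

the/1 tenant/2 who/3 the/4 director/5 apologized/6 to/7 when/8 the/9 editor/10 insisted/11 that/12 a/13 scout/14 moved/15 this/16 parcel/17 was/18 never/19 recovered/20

The displaced element is "the tenant" (word 2).
It functions as the object of the preposition "to" of "apologized", so the gap sits immediately after word 7 ("to").
Base order: The director apologized to the tenant when the editor insisted that a scout moved this parcel.

7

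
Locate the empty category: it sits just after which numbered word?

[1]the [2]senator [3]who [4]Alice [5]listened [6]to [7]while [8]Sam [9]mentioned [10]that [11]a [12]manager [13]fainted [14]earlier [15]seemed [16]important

The displaced element is "the senator" (word 2).
It functions as the object of the preposition "to" of "listened", so the gap sits immediately after word 6 ("to").
Base order: Alice listened to the senator while Sam mentioned that a manager fainted earlier.

6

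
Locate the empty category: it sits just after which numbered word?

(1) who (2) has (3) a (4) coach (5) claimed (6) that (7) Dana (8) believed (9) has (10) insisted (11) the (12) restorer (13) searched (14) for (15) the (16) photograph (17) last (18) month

The displaced element is "who" (word 1).
It is linked across 2 clause boundaries (that → Ø).
It functions as the subject of "insisted", so the gap sits immediately after word 8 ("believed").
Base order: A coach has claimed that Dana believed that who has insisted the restorer searched for the photograph last month.

8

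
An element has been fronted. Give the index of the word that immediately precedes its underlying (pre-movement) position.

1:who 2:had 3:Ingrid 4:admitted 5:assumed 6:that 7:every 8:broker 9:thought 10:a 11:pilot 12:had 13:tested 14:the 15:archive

The displaced element is "who" (word 1).
It is linked across 1 clause boundary (Ø).
It functions as the subject of "assumed", so the gap sits immediately after word 4 ("admitted").
Base order: Ingrid had admitted that who assumed that every broker thought a pilot had tested the archive.

4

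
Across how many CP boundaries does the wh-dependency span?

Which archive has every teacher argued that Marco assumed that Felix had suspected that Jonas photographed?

"which archive" is extracted from the object of "photographed".
Boundaries crossed, outermost first: [that], [that], [that] — 3 in total.

3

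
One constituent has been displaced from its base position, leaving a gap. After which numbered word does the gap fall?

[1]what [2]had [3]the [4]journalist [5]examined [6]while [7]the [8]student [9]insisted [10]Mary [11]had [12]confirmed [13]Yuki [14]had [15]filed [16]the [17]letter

The displaced element is "what" (word 1).
It functions as the direct object of "examined", so the gap sits immediately after word 5 ("examined").
Base order: The journalist had examined what while the student insisted Mary had confirmed Yuki had filed the letter.

5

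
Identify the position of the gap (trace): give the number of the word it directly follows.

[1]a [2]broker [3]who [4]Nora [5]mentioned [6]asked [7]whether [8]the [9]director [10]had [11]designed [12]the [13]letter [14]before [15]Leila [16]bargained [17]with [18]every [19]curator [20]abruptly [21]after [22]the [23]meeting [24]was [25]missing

The displaced element is "a broker" (word 2).
It is linked across 1 clause boundary (Ø).
It functions as the subject of "asked", so the gap sits immediately after word 5 ("mentioned").
Base order: Nora mentioned that a broker asked whether the director had designed the letter before Leila bargained with every curator abruptly after the meeting.

5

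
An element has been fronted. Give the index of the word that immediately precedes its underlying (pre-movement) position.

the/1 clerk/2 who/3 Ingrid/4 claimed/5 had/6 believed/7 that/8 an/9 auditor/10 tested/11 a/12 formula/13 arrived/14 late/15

The displaced element is "the clerk" (word 2).
It is linked across 1 clause boundary (Ø).
It functions as the subject of "believed", so the gap sits immediately after word 5 ("claimed").
Base order: Ingrid claimed that the clerk had believed that an auditor tested a formula.

5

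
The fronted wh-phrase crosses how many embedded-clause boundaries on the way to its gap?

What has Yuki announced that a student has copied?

1

"what" is extracted from the object of "copied".
Boundaries crossed, outermost first: [that] — 1 in total.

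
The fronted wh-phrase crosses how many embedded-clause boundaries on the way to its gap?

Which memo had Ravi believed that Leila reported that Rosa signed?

2

"which memo" is extracted from the object of "signed".
Boundaries crossed, outermost first: [that], [that] — 2 in total.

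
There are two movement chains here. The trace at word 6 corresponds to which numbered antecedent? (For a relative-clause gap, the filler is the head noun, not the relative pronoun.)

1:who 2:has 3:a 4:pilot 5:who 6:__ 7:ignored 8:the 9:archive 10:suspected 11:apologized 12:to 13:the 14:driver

The marked gap is inside the relative clause, the subject of "ignored".
Its filler is the head noun "pilot" (via "who"), at word 4.
(The other dependency links word 1 to a gap after word 10.)

4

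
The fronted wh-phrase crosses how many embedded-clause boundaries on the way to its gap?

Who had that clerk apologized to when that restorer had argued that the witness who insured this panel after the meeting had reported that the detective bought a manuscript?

0

"who" originates inside the matrix clause — no clause boundary is crossed.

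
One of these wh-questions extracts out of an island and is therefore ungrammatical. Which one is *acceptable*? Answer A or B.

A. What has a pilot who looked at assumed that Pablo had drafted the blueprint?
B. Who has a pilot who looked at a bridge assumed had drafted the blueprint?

B

In A, the wh-phrase is extracted from inside a complex-NP island (relative clause) (introduced by "who"), which blocks movement.
In B, the extraction path crosses only that-complement boundaries, which are transparent.
So B is grammatical.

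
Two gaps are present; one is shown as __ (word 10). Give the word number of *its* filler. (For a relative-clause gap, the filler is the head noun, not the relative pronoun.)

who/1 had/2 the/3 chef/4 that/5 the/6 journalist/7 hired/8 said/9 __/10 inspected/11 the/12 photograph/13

1

The marked gap is the subject of "inspected".
Its filler is the fronted wh-phrase "who", at word 1.
(The other dependency links word 4 to a gap after word 8.)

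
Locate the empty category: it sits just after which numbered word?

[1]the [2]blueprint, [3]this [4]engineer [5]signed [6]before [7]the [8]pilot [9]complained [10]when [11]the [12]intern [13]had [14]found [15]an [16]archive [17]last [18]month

5

The displaced element is "the blueprint" (word 2).
It functions as the direct object of "signed", so the gap sits immediately after word 5 ("signed").
Base order: This engineer signed the blueprint before the pilot complained when the intern had found an archive last month.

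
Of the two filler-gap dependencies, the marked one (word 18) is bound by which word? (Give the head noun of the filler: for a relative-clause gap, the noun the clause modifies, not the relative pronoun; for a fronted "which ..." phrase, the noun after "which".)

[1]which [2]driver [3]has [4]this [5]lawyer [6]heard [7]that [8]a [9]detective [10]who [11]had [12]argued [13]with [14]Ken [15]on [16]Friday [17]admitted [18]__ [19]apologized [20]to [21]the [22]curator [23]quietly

2

The marked gap is the subject of "apologized".
Its filler is the fronted wh-phrase "which driver", at word 2.
(The other dependency links word 9 to a gap after word 10.)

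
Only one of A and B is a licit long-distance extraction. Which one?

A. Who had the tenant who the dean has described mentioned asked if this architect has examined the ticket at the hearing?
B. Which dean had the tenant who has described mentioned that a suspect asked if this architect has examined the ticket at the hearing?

In B, the wh-phrase is extracted from inside a complex-NP island (relative clause) (introduced by "who"), which blocks movement.
In A, the extraction path crosses only that-complement boundaries, which are transparent.
So A is grammatical.

A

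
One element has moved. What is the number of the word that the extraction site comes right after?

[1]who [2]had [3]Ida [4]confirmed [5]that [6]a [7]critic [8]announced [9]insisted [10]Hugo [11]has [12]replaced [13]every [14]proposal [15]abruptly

The displaced element is "who" (word 1).
It is linked across 2 clause boundaries (that → Ø).
It functions as the subject of "insisted", so the gap sits immediately after word 8 ("announced").
Base order: Ida had confirmed that a critic announced that who insisted Hugo has replaced every proposal abruptly.

8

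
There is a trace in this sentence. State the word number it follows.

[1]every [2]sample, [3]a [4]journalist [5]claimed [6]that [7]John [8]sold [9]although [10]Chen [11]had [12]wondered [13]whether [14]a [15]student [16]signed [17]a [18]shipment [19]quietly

The displaced element is "every sample" (word 2).
It is linked across 1 clause boundary (that).
It functions as the direct object of "sold", so the gap sits immediately after word 8 ("sold").
Base order: A journalist claimed that John sold every sample although Chen had wondered whether a student signed a shipment quietly.

8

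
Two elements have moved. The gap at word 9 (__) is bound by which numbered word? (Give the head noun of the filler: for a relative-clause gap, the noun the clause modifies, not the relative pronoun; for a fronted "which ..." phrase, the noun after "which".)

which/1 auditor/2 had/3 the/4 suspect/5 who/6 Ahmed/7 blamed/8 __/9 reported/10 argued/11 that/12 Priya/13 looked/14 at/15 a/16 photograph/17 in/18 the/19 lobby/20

5

The marked gap is inside the relative clause, the direct object of "blamed".
Its filler is the head noun "suspect" (via "who"), at word 5.
(The other dependency links word 2 to a gap after word 10.)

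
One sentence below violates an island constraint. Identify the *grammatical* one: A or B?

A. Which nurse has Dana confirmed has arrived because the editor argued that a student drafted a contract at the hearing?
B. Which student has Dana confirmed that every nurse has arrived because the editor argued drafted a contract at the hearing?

A

In B, the wh-phrase is extracted from inside an adjunct island (introduced by "because"), which blocks movement.
In A, the extraction path crosses only that-complement boundaries, which are transparent.
So A is grammatical.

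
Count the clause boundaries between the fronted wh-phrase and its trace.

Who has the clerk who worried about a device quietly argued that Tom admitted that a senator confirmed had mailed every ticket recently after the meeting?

3

"who" is extracted from the subject of "mailed".
Boundaries crossed, outermost first: [that], [that], [Ø] — 3 in total.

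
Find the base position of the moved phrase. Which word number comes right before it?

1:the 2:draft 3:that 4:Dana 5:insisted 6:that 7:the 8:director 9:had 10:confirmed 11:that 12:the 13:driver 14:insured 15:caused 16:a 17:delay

The displaced element is "the draft" (word 2).
It is linked across 2 clause boundaries (that → that).
It functions as the direct object of "insured", so the gap sits immediately after word 14 ("insured").
Base order: Dana insisted that the director had confirmed that the driver insured the draft.

14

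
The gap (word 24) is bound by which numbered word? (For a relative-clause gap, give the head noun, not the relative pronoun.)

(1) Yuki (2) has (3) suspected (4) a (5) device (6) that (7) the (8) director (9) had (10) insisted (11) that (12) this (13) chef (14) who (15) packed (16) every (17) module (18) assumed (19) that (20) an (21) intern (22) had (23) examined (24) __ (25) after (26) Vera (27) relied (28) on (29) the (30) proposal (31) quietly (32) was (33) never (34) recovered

The gap at 24 is the object of "examined", inside a relative clause.
The relative pronoun is "that" (word 6); it is bound by the head noun immediately before it.
Its filler is the head noun "device", at word 5.

5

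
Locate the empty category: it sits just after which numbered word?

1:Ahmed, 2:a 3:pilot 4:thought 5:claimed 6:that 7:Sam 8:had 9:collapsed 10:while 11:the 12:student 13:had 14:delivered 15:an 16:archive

4

The displaced element is "Ahmed" (word 1).
It is linked across 1 clause boundary (Ø).
It functions as the subject of "claimed", so the gap sits immediately after word 4 ("thought").
Base order: A pilot thought that Ahmed claimed that Sam had collapsed while the student had delivered an archive.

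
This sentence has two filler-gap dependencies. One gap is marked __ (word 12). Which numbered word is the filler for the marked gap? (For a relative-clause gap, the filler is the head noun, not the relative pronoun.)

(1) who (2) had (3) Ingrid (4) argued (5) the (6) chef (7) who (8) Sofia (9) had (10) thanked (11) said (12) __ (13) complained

1

The marked gap is the subject of "complained".
Its filler is the fronted wh-phrase "who", at word 1.
(The other dependency links word 6 to a gap after word 10.)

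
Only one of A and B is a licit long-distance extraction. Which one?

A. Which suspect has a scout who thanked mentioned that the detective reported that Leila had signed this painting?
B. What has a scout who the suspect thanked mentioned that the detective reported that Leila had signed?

B

In A, the wh-phrase is extracted from inside a complex-NP island (relative clause) (introduced by "who"), which blocks movement.
In B, the extraction path crosses only that-complement boundaries, which are transparent.
So B is grammatical.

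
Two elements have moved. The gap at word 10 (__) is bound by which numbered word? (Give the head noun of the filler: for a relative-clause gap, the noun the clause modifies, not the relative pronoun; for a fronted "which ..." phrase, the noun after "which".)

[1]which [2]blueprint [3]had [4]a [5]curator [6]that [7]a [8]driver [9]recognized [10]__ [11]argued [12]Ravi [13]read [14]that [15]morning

The marked gap is inside the relative clause, the direct object of "recognized".
Its filler is the head noun "curator" (via "that"), at word 5.
(The other dependency links word 2 to a gap after word 13.)

5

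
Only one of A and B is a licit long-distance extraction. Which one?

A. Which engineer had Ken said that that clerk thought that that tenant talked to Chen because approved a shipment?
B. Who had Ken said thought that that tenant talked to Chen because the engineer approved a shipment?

B

In A, the wh-phrase is extracted from inside an adjunct island (introduced by "because"), which blocks movement.
In B, the extraction path crosses only that-complement boundaries, which are transparent.
So B is grammatical.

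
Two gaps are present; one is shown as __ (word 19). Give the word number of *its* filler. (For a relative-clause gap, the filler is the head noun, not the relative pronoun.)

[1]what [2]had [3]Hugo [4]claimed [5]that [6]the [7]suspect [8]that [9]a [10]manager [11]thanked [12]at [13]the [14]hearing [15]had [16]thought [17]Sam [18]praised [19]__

The marked gap is the direct object of "praised".
Its filler is the fronted wh-phrase "what", at word 1.
(The other dependency links word 7 to a gap after word 11.)

1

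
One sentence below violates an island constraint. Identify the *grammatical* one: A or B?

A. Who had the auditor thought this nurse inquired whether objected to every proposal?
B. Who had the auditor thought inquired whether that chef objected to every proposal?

B

In A, the wh-phrase is extracted from inside a wh-island (introduced by "whether"), which blocks movement.
In B, the extraction path crosses only that-complement boundaries, which are transparent.
So B is grammatical.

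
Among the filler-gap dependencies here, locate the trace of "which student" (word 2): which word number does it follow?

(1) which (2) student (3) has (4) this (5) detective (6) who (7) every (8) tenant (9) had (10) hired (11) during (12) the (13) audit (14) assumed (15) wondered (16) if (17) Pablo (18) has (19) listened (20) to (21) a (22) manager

14

The displaced element is "which student" (word 2).
It is linked across 1 clause boundary (Ø).
It functions as the subject of "wondered", so the gap sits immediately after word 14 ("assumed").
Base order: This detective who every tenant had hired during the audit has assumed that which student wondered if Pablo has listened to a manager.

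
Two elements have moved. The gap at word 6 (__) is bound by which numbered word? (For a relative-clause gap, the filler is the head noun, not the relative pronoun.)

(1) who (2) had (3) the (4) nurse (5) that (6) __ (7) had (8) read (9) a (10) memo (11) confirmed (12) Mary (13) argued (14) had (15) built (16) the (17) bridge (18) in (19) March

4

The marked gap is inside the relative clause, the subject of "read".
Its filler is the head noun "nurse" (via "that"), at word 4.
(The other dependency links word 1 to a gap after word 13.)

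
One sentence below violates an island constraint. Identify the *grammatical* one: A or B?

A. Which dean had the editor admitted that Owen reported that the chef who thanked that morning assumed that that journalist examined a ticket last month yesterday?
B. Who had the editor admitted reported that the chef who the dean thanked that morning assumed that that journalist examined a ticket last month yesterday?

B

In A, the wh-phrase is extracted from inside a complex-NP island (relative clause) (introduced by "who"), which blocks movement.
In B, the extraction path crosses only that-complement boundaries, which are transparent.
So B is grammatical.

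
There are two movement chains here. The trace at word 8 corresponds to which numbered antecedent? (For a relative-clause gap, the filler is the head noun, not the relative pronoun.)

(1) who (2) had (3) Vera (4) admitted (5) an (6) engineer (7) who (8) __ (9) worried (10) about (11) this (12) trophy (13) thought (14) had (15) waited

6

The marked gap is inside the relative clause, the subject of "worried".
Its filler is the head noun "engineer" (via "who"), at word 6.
(The other dependency links word 1 to a gap after word 13.)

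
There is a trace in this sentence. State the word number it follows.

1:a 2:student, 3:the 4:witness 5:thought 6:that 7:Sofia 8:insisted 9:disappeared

8

The displaced element is "a student" (word 2).
It is linked across 2 clause boundaries (that → Ø).
It functions as the subject of "disappeared", so the gap sits immediately after word 8 ("insisted").
Base order: The witness thought that Sofia insisted that a student disappeared.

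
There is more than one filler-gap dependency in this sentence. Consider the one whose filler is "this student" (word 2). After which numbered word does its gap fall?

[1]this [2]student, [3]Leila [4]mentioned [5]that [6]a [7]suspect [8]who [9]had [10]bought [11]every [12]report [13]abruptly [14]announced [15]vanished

14

The displaced element is "this student" (word 2).
It is linked across 2 clause boundaries (that → Ø).
It functions as the subject of "vanished", so the gap sits immediately after word 14 ("announced").
Base order: Leila mentioned that a suspect who had bought every report abruptly announced this student vanished.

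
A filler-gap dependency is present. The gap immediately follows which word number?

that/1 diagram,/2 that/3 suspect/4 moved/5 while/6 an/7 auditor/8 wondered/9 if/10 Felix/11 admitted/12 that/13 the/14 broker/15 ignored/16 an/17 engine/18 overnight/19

The displaced element is "that diagram" (word 2).
It functions as the direct object of "moved", so the gap sits immediately after word 5 ("moved").
Base order: That suspect moved that diagram while an auditor wondered if Felix admitted that the broker ignored an engine overnight.

5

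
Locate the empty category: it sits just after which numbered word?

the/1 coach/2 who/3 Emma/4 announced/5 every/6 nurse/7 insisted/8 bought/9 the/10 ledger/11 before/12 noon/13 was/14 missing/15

The displaced element is "the coach" (word 2).
It is linked across 2 clause boundaries (Ø → Ø).
It functions as the subject of "bought", so the gap sits immediately after word 8 ("insisted").
Base order: Emma announced every nurse insisted that the coach bought the ledger before noon.

8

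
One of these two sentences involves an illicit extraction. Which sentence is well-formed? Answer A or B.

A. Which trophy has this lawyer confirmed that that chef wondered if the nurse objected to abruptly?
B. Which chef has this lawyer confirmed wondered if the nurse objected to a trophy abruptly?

B

In A, the wh-phrase is extracted from inside a wh-island (introduced by "if"), which blocks movement.
In B, the extraction path crosses only that-complement boundaries, which are transparent.
So B is grammatical.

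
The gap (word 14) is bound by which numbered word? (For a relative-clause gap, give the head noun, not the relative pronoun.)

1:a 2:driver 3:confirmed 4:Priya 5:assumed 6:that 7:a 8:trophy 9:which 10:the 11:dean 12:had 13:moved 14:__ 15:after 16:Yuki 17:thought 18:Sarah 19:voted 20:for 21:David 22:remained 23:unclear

8

The gap at 14 is the object of "moved", inside a relative clause.
The relative pronoun is "which" (word 9); it is bound by the head noun immediately before it.
Its filler is the head noun "trophy", at word 8.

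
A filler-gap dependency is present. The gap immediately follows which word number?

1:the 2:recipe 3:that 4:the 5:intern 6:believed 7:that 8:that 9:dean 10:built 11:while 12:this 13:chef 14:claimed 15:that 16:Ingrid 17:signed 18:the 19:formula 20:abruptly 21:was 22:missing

The displaced element is "the recipe" (word 2).
It is linked across 1 clause boundary (that).
It functions as the direct object of "built", so the gap sits immediately after word 10 ("built").
Base order: The intern believed that that dean built the recipe while this chef claimed that Ingrid signed the formula abruptly.

10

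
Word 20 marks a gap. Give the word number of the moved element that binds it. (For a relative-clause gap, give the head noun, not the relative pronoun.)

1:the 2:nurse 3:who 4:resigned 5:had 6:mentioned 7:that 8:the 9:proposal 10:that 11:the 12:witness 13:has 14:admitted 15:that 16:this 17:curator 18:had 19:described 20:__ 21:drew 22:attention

9

The gap at 20 is the object of "described", inside a relative clause.
The relative pronoun is "that" (word 10); it is bound by the head noun immediately before it.
Its filler is the head noun "proposal", at word 9.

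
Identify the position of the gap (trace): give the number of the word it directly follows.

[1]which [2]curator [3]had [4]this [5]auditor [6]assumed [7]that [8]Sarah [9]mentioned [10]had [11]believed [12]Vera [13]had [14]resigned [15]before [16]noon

The displaced element is "which curator" (word 2).
It is linked across 2 clause boundaries (that → Ø).
It functions as the subject of "believed", so the gap sits immediately after word 9 ("mentioned").
Base order: This auditor had assumed that Sarah mentioned that which curator had believed Vera had resigned before noon.

9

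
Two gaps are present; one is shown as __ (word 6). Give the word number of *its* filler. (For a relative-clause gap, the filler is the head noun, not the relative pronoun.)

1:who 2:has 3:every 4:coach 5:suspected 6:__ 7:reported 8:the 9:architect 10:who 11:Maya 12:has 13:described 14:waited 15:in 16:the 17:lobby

1

The marked gap is the subject of "reported".
Its filler is the fronted wh-phrase "who", at word 1.
(The other dependency links word 9 to a gap after word 13.)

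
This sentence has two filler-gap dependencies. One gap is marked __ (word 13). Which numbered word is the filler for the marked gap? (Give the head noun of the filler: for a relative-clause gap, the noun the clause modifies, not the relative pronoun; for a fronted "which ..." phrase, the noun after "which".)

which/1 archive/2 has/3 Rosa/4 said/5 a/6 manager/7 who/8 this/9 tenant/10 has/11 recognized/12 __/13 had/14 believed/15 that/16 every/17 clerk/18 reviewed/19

7

The marked gap is inside the relative clause, the direct object of "recognized".
Its filler is the head noun "manager" (via "who"), at word 7.
(The other dependency links word 2 to a gap after word 19.)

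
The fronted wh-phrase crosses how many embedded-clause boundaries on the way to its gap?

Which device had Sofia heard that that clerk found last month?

1

"which device" is extracted from the object of "found".
Boundaries crossed, outermost first: [that] — 1 in total.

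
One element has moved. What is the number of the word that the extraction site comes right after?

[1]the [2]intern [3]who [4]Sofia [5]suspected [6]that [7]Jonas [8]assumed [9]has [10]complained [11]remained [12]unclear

8

The displaced element is "the intern" (word 2).
It is linked across 2 clause boundaries (that → Ø).
It functions as the subject of "complained", so the gap sits immediately after word 8 ("assumed").
Base order: Sofia suspected that Jonas assumed the intern has complained.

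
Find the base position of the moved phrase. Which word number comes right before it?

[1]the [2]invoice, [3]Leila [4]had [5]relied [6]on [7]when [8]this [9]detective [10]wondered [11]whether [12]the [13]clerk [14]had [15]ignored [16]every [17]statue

The displaced element is "the invoice" (word 2).
It functions as the object of the preposition "on" of "relied", so the gap sits immediately after word 6 ("on").
Base order: Leila had relied on the invoice when this detective wondered whether the clerk had ignored every statue.

6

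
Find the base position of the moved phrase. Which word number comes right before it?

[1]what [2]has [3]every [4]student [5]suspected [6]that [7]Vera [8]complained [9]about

The displaced element is "what" (word 1).
It is linked across 1 clause boundary (that).
It functions as the object of the preposition "about" of "complained", so the gap sits immediately after word 9 ("about").
Base order: Every student has suspected that Vera complained about what.

9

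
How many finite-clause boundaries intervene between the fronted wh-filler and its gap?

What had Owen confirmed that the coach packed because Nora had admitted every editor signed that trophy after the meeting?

"what" is extracted from the object of "packed".
Boundaries crossed, outermost first: [that] — 1 in total.

1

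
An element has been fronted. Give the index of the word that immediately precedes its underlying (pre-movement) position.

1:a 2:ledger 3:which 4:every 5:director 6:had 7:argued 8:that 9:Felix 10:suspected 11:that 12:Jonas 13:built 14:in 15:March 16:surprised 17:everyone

13

The displaced element is "a ledger" (word 2).
It is linked across 2 clause boundaries (that → that).
It functions as the direct object of "built", so the gap sits immediately after word 13 ("built").
Base order: Every director had argued that Felix suspected that Jonas built a ledger in March.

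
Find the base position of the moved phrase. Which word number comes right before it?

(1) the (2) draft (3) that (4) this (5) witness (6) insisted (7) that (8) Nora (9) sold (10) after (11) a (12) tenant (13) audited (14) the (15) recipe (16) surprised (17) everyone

9

The displaced element is "the draft" (word 2).
It is linked across 1 clause boundary (that).
It functions as the direct object of "sold", so the gap sits immediately after word 9 ("sold").
Base order: This witness insisted that Nora sold the draft after a tenant audited the recipe.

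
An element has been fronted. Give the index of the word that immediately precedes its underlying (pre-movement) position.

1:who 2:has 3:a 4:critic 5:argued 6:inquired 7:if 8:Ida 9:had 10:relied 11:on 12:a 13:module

5

The displaced element is "who" (word 1).
It is linked across 1 clause boundary (Ø).
It functions as the subject of "inquired", so the gap sits immediately after word 5 ("argued").
Base order: A critic has argued who inquired if Ida had relied on a module.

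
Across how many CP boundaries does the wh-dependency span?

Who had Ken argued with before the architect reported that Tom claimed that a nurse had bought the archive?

"who" originates inside the matrix clause — no clause boundary is crossed.

0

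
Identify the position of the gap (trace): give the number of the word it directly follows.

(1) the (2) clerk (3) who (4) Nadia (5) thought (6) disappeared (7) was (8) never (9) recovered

The displaced element is "the clerk" (word 2).
It is linked across 1 clause boundary (Ø).
It functions as the subject of "disappeared", so the gap sits immediately after word 5 ("thought").
Base order: Nadia thought the clerk disappeared.

5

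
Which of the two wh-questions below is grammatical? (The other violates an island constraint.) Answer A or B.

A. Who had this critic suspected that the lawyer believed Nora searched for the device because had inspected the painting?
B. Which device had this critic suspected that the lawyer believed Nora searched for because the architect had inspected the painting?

In A, the wh-phrase is extracted from inside an adjunct island (introduced by "because"), which blocks movement.
In B, the extraction path crosses only that-complement boundaries, which are transparent.
So B is grammatical.

B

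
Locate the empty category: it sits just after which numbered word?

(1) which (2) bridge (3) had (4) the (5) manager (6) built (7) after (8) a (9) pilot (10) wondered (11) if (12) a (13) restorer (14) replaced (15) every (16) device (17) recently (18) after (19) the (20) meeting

6

The displaced element is "which bridge" (word 2).
It functions as the direct object of "built", so the gap sits immediately after word 6 ("built").
Base order: The manager had built which bridge after a pilot wondered if a restorer replaced every device recently after the meeting.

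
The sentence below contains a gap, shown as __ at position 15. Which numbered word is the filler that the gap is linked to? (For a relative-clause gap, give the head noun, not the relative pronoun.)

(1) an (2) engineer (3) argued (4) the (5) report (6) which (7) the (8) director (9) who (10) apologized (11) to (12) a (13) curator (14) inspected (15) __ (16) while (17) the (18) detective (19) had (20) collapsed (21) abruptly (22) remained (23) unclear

The gap at 15 is the object of "inspected", inside a relative clause.
The relative pronoun is "which" (word 6); it is bound by the head noun immediately before it.
Its filler is the head noun "report", at word 5.

5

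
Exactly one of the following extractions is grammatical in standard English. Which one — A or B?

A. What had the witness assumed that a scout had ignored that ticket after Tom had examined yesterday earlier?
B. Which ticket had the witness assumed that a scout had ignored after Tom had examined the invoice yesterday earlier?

In A, the wh-phrase is extracted from inside an adjunct island (introduced by "after"), which blocks movement.
In B, the extraction path crosses only that-complement boundaries, which are transparent.
So B is grammatical.

B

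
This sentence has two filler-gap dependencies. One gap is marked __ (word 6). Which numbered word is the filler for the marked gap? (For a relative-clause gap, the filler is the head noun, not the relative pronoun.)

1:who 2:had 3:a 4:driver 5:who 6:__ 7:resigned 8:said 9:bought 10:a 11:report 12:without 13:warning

The marked gap is inside the relative clause, the subject of "resigned".
Its filler is the head noun "driver" (via "who"), at word 4.
(The other dependency links word 1 to a gap after word 8.)

4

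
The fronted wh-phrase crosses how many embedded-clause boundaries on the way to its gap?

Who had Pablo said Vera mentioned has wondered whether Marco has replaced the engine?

2

"who" is extracted from the subject of "wondered".
Boundaries crossed, outermost first: [Ø], [Ø] — 2 in total.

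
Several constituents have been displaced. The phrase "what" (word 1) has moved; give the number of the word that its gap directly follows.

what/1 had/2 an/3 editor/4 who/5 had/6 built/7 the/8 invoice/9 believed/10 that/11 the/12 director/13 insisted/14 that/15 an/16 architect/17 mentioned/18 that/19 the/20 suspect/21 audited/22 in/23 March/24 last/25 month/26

The displaced element is "what" (word 1).
It is linked across 3 clause boundaries (that → that → that).
It functions as the direct object of "audited", so the gap sits immediately after word 22 ("audited").
Base order: An editor who had built the invoice had believed that the director insisted that an architect mentioned that the suspect audited what in March last month.

22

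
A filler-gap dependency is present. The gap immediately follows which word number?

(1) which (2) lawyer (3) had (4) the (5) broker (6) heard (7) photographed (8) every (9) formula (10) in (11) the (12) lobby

6

The displaced element is "which lawyer" (word 2).
It is linked across 1 clause boundary (Ø).
It functions as the subject of "photographed", so the gap sits immediately after word 6 ("heard").
Base order: The broker had heard that which lawyer photographed every formula in the lobby.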